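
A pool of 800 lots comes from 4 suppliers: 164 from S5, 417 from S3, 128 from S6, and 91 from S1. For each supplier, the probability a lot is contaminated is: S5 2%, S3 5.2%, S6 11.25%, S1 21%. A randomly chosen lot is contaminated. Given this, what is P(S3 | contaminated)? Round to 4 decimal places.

0.3708

Unnormalized posteriors (prior × likelihood):
  S5: 0.205 × 0.02 = 0.0041
  S3: 0.52125 × 0.052 = 0.027105
  S6: 0.16 × 0.1125 = 0.018
  S1: 0.11375 × 0.21 = 0.0238875
Normalizing constant = 0.0730925.
P(S3 | evidence) = 0.027105 / 0.0730925 ≈ 0.3708.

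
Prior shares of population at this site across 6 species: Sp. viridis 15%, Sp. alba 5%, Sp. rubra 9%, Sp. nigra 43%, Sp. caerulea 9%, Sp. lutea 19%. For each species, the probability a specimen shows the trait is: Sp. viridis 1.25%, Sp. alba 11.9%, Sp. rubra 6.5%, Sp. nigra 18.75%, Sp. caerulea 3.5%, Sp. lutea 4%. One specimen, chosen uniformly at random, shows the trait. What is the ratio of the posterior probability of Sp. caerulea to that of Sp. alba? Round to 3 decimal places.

Unnormalized posteriors (prior × likelihood):
  Sp. viridis: 0.15 × 0.0125 = 0.001875
  Sp. alba: 0.05 × 0.119 = 0.00595
  Sp. rubra: 0.09 × 0.065 = 0.00585
  Sp. nigra: 0.43 × 0.1875 = 0.080625
  Sp. caerulea: 0.09 × 0.035 = 0.00315
  Sp. lutea: 0.19 × 0.04 = 0.0076
Normalizing constant = 0.10505.
The ratio is 0.00315 / 0.00595 (the normalizer cancels) = 0.529.

0.529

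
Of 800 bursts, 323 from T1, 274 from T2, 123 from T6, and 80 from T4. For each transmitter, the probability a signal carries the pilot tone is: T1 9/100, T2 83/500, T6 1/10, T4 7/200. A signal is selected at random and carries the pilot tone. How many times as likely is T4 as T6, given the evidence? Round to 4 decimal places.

Prior × likelihood for each hypothesis:
  T1: 0.40375 × 0.09 = 0.0363375
  T2: 0.3425 × 0.166 = 0.056855
  T6: 0.15375 × 0.1 = 0.015375
  T4: 0.1 × 0.035 = 0.0035
Normalizing constant = 0.1120675.
The ratio is 0.0035 / 0.015375 (the normalizer cancels) = 0.2276.

0.2276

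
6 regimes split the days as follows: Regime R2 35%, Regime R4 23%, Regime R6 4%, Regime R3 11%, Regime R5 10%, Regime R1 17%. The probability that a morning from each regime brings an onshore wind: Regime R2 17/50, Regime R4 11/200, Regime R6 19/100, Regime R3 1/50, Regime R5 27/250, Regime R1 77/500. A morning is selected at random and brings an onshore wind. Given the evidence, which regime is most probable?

Regime R2

Unnormalized posteriors (prior × likelihood):
  Regime R2: 0.35 × 0.34 = 0.119
  Regime R4: 0.23 × 0.055 = 0.01265
  Regime R6: 0.04 × 0.19 = 0.0076
  Regime R3: 0.11 × 0.02 = 0.0022
  Regime R5: 0.1 × 0.108 = 0.0108
  Regime R1: 0.17 × 0.154 = 0.02618
Sum = 0.17843.
Largest term belongs to Regime R2, so Regime R2 is most probable.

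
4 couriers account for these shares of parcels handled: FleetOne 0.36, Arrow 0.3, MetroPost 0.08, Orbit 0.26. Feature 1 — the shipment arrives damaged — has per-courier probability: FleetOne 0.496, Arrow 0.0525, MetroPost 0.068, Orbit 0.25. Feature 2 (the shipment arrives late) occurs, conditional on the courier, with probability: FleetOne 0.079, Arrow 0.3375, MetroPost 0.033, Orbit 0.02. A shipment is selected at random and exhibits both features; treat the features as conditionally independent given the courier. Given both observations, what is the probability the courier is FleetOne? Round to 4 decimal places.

Compute prior × likelihood for every hypothesis:
  FleetOne: 0.36 × 0.496 × 0.079 = 0.01410624
  Arrow: 0.3 × 0.0525 × 0.3375 = 0.005315625
  MetroPost: 0.08 × 0.068 × 0.033 = 0.00017952
  Orbit: 0.26 × 0.25 × 0.02 = 0.0013
Sum = 0.020901385.
P(FleetOne | evidence) = 0.01410624 / 0.020901385 ≈ 0.6749.

0.6749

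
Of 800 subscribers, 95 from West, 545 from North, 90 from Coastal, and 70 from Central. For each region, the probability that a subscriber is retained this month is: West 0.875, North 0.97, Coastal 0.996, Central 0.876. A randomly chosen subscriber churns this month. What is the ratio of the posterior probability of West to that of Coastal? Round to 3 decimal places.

Taking complements, P(churn | each) = West 0.125, North 0.03, Coastal 0.004, Central 0.124.
Compute prior × likelihood for every hypothesis:
  West: 0.11875 × 0.125 = 0.01484375
  North: 0.68125 × 0.03 = 0.0204375
  Coastal: 0.1125 × 0.004 = 0.00045
  Central: 0.0875 × 0.124 = 0.01085
Normalizing constant = 0.04658125.
The ratio is 0.01484375 / 0.00045 (the normalizer cancels) = 32.986.

32.986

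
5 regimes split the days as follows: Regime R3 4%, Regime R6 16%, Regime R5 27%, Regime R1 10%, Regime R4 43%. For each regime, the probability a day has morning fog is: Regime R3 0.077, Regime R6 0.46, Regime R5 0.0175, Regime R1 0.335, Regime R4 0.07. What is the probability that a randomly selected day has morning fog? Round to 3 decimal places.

Unnormalized posteriors (prior × likelihood):
  Regime R3: 0.04 × 0.077 = 0.00308
  Regime R6: 0.16 × 0.46 = 0.0736
  Regime R5: 0.27 × 0.0175 = 0.004725
  Regime R1: 0.1 × 0.335 = 0.0335
  Regime R4: 0.43 × 0.07 = 0.0301
P(fog) = 0.00308 + 0.0736 + 0.004725 + 0.0335 + 0.0301 = 0.145005 → 0.145.

0.145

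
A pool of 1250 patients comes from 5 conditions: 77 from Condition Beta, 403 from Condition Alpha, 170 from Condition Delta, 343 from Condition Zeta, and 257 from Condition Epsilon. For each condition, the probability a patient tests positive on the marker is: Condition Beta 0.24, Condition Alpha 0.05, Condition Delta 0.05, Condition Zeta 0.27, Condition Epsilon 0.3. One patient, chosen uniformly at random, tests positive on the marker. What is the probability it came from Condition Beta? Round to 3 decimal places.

0.085

By Bayes' rule, posterior ∝ prior × likelihood:
  Condition Beta: 0.0616 × 0.24 = 0.014784
  Condition Alpha: 0.3224 × 0.05 = 0.01612
  Condition Delta: 0.136 × 0.05 = 0.0068
  Condition Zeta: 0.2744 × 0.27 = 0.074088
  Condition Epsilon: 0.2056 × 0.3 = 0.06168
Total = 0.173472.
P(Condition Beta | evidence) = 0.014784 / 0.173472 ≈ 0.085.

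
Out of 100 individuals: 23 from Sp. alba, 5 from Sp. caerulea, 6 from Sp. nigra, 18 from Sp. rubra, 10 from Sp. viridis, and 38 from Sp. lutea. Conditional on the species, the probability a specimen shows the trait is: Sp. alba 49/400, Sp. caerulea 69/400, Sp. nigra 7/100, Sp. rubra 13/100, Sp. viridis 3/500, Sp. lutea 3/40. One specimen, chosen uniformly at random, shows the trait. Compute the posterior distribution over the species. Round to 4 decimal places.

Compute prior × likelihood for every hypothesis:
  Sp. alba: 0.23 × 0.1225 = 0.028175
  Sp. caerulea: 0.05 × 0.1725 = 0.008625
  Sp. nigra: 0.06 × 0.07 = 0.0042
  Sp. rubra: 0.18 × 0.13 = 0.0234
  Sp. viridis: 0.1 × 0.006 = 0.0006
  Sp. lutea: 0.38 × 0.075 = 0.0285
Total = 0.0935.
P(Sp. alba | trait) = 0.028175/0.0935 ≈ 0.3013
P(Sp. caerulea | trait) = 0.008625/0.0935 ≈ 0.0922
P(Sp. nigra | trait) = 0.0042/0.0935 ≈ 0.0449
P(Sp. rubra | trait) = 0.0234/0.0935 ≈ 0.2503
P(Sp. viridis | trait) = 0.0006/0.0935 ≈ 0.0064
P(Sp. lutea | trait) = 0.0285/0.0935 ≈ 0.3048

Sp. alba 0.3013, Sp. caerulea 0.0922, Sp. nigra 0.0449, Sp. rubra 0.2503, Sp. viridis 0.0064, Sp. lutea 0.3048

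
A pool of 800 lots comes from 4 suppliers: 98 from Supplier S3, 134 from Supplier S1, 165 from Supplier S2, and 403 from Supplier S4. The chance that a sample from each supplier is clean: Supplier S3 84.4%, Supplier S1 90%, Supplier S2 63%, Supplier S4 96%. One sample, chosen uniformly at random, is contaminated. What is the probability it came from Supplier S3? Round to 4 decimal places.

Taking complements, P(contaminated | each) = Supplier S3 0.156, Supplier S1 0.1, Supplier S2 0.37, Supplier S4 0.04.
Compute prior × likelihood for every hypothesis:
  Supplier S3: 0.1225 × 0.156 = 0.01911
  Supplier S1: 0.1675 × 0.1 = 0.01675
  Supplier S2: 0.20625 × 0.37 = 0.0763125
  Supplier S4: 0.50375 × 0.04 = 0.02015
Sum = 0.1323225.
P(Supplier S3 | evidence) = 0.01911 / 0.1323225 ≈ 0.1444.

0.1444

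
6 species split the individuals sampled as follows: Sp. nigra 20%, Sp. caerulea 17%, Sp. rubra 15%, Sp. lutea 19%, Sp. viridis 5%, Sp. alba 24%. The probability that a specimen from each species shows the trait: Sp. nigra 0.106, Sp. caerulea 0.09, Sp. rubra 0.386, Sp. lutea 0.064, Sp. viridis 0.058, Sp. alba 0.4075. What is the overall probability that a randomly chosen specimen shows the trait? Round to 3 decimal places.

Unnormalized posteriors (prior × likelihood):
  Sp. nigra: 0.2 × 0.106 = 0.0212
  Sp. caerulea: 0.17 × 0.09 = 0.0153
  Sp. rubra: 0.15 × 0.386 = 0.0579
  Sp. lutea: 0.19 × 0.064 = 0.01216
  Sp. viridis: 0.05 × 0.058 = 0.0029
  Sp. alba: 0.24 × 0.4075 = 0.0978
P(trait) = 0.0212 + 0.0153 + 0.0579 + 0.01216 + 0.0029 + 0.0978 = 0.20726 → 0.207.

0.207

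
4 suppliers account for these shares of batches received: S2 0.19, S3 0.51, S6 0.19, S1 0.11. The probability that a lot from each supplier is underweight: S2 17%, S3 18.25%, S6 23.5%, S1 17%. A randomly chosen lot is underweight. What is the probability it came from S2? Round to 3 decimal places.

0.171

Prior × likelihood for each hypothesis:
  S2: 0.19 × 0.17 = 0.0323
  S3: 0.51 × 0.1825 = 0.093075
  S6: 0.19 × 0.235 = 0.04465
  S1: 0.11 × 0.17 = 0.0187
Total = 0.188725.
P(S2 | evidence) = 0.0323 / 0.188725 ≈ 0.171.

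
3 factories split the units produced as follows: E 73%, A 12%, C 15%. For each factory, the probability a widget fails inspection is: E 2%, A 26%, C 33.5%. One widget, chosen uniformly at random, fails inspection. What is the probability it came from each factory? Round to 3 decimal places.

E 0.152, A 0.325, C 0.523

Unnormalized posteriors (prior × likelihood):
  E: 0.73 × 0.02 = 0.0146
  A: 0.12 × 0.26 = 0.0312
  C: 0.15 × 0.335 = 0.05025
Sum = 0.09605.
P(E | nonconforming) = 0.0146/0.09605 ≈ 0.152
P(A | nonconforming) = 0.0312/0.09605 ≈ 0.325
P(C | nonconforming) = 0.05025/0.09605 ≈ 0.523
(Check: 0.152+0.325+0.523 = 1.000.)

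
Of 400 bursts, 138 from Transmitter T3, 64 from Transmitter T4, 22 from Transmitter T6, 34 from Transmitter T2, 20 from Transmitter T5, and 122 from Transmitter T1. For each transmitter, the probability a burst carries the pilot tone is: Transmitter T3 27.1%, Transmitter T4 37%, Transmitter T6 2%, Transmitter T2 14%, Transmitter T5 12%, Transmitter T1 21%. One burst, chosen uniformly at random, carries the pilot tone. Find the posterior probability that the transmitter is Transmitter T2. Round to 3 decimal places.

0.050

Compute prior × likelihood for every hypothesis:
  Transmitter T3: 0.345 × 0.271 = 0.093495
  Transmitter T4: 0.16 × 0.37 = 0.0592
  Transmitter T6: 0.055 × 0.02 = 0.0011
  Transmitter T2: 0.085 × 0.14 = 0.0119
  Transmitter T5: 0.05 × 0.12 = 0.006
  Transmitter T1: 0.305 × 0.21 = 0.06405
Sum = 0.235745.
P(Transmitter T2 | evidence) = 0.0119 / 0.235745 ≈ 0.050.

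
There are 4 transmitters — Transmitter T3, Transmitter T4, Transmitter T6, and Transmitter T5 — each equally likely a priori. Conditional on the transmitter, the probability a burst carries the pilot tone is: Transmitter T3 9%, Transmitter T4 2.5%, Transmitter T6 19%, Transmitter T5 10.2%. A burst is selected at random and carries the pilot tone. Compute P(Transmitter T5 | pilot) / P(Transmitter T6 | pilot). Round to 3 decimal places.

0.537

Since the prior is uniform, the posterior is proportional to the likelihood:
  Transmitter T3: 0.09
  Transmitter T4: 0.025
  Transmitter T6: 0.19
  Transmitter T5: 0.102
Normalizing constant = 0.407.
The ratio is 0.102 / 0.19 (the normalizer cancels) = 0.537.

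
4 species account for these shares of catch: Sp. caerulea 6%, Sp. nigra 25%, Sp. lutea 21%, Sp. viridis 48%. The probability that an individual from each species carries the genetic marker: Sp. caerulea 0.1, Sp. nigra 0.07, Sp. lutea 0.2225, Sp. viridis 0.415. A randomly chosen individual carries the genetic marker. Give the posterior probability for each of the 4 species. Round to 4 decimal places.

Sp. caerulea 0.0223, Sp. nigra 0.0650, Sp. lutea 0.1734, Sp. viridis 0.7394

Prior × likelihood for each hypothesis:
  Sp. caerulea: 0.06 × 0.1 = 0.006
  Sp. nigra: 0.25 × 0.07 = 0.0175
  Sp. lutea: 0.21 × 0.2225 = 0.046725
  Sp. viridis: 0.48 × 0.415 = 0.1992
Sum = 0.269425.
P(Sp. caerulea | marker) = 0.006/0.269425 ≈ 0.0223
P(Sp. nigra | marker) = 0.0175/0.269425 ≈ 0.0650
P(Sp. lutea | marker) = 0.046725/0.269425 ≈ 0.1734
P(Sp. viridis | marker) = 0.1992/0.269425 ≈ 0.7394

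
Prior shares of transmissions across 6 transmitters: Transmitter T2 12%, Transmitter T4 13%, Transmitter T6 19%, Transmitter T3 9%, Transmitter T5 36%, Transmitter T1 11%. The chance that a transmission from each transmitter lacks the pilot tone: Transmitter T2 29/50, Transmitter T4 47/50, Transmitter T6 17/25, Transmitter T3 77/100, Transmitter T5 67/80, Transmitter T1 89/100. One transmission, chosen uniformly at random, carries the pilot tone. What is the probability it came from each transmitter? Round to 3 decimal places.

Taking complements, P(pilot | each) = Transmitter T2 0.42, Transmitter T4 0.06, Transmitter T6 0.32, Transmitter T3 0.23, Transmitter T5 0.1625, Transmitter T1 0.11.
Compute prior × likelihood for every hypothesis:
  Transmitter T2: 0.12 × 0.42 = 0.0504
  Transmitter T4: 0.13 × 0.06 = 0.0078
  Transmitter T6: 0.19 × 0.32 = 0.0608
  Transmitter T3: 0.09 × 0.23 = 0.0207
  Transmitter T5: 0.36 × 0.1625 = 0.0585
  Transmitter T1: 0.11 × 0.11 = 0.0121
Sum = 0.2103.
P(Transmitter T2 | pilot) = 0.0504/0.2103 ≈ 0.240
P(Transmitter T4 | pilot) = 0.0078/0.2103 ≈ 0.037
P(Transmitter T6 | pilot) = 0.0608/0.2103 ≈ 0.289
P(Transmitter T3 | pilot) = 0.0207/0.2103 ≈ 0.098
P(Transmitter T5 | pilot) = 0.0585/0.2103 ≈ 0.278
P(Transmitter T1 | pilot) = 0.0121/0.2103 ≈ 0.058
(Check: 0.240+0.037+0.289+0.098+0.278+0.058 = 1.000.)

Transmitter T2 0.240, Transmitter T4 0.037, Transmitter T6 0.289, Transmitter T3 0.098, Transmitter T5 0.278, Transmitter T1 0.058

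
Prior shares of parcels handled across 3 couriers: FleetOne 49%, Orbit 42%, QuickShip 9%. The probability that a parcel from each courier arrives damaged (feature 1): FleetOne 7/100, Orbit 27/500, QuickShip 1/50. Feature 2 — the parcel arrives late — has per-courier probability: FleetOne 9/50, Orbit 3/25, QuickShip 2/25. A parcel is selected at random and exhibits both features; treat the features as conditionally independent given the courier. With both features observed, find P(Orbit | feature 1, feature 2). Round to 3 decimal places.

Unnormalized posteriors (prior × likelihood):
  FleetOne: 0.49 × 0.07 × 0.18 = 0.006174
  Orbit: 0.42 × 0.054 × 0.12 = 0.0027216
  QuickShip: 0.09 × 0.02 × 0.08 = 0.000144
Sum = 0.0090396.
P(Orbit | evidence) = 0.0027216 / 0.0090396 ≈ 0.301.

0.301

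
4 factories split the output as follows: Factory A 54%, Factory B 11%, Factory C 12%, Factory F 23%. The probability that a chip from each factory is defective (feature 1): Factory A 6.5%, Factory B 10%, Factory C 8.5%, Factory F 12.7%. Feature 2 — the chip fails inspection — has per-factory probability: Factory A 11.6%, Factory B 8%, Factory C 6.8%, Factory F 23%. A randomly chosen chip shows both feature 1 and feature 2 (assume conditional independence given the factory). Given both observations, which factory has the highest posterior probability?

Compute prior × likelihood for every hypothesis:
  Factory A: 0.54 × 0.065 × 0.116 = 0.0040716
  Factory B: 0.11 × 0.1 × 0.08 = 0.00088
  Factory C: 0.12 × 0.085 × 0.068 = 0.0006936
  Factory F: 0.23 × 0.127 × 0.23 = 0.0067183
Total = 0.0123635.
Largest term belongs to Factory F, so Factory F is most probable.

Factory F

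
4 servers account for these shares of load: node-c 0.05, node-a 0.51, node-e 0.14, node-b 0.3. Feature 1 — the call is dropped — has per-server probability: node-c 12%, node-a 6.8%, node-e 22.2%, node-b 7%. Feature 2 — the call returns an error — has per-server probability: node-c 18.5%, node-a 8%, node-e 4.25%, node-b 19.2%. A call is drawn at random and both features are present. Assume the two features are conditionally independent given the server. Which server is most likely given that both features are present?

Prior × likelihood for each hypothesis:
  node-c: 0.05 × 0.12 × 0.185 = 0.00111
  node-a: 0.51 × 0.068 × 0.08 = 0.0027744
  node-e: 0.14 × 0.222 × 0.0425 = 0.0013209
  node-b: 0.3 × 0.07 × 0.192 = 0.004032
Total = 0.0092373.
Largest term belongs to node-b, so node-b is most probable.

node-b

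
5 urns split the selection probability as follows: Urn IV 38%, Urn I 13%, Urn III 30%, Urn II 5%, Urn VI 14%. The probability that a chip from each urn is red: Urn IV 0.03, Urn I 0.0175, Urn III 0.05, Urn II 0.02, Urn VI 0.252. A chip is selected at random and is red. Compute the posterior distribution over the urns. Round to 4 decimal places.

Urn IV 0.1755, Urn I 0.0350, Urn III 0.2309, Urn II 0.0154, Urn VI 0.5431

Unnormalized posteriors (prior × likelihood):
  Urn IV: 0.38 × 0.03 = 0.0114
  Urn I: 0.13 × 0.0175 = 0.002275
  Urn III: 0.3 × 0.05 = 0.015
  Urn II: 0.05 × 0.02 = 0.001
  Urn VI: 0.14 × 0.252 = 0.03528
Normalizing constant = 0.064955.
P(Urn IV | red) = 0.0114/0.064955 ≈ 0.1755
P(Urn I | red) = 0.002275/0.064955 ≈ 0.0350
P(Urn III | red) = 0.015/0.064955 ≈ 0.2309
P(Urn II | red) = 0.001/0.064955 ≈ 0.0154
P(Urn VI | red) = 0.03528/0.064955 ≈ 0.5431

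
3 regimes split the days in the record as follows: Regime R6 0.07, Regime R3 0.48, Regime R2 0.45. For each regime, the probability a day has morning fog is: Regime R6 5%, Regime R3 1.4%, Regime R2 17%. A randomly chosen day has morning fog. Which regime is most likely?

Unnormalized posteriors (prior × likelihood):
  Regime R6: 0.07 × 0.05 = 0.0035
  Regime R3: 0.48 × 0.014 = 0.00672
  Regime R2: 0.45 × 0.17 = 0.0765
Sum = 0.08672.
Largest term belongs to Regime R2, so Regime R2 is most probable.

Regime R2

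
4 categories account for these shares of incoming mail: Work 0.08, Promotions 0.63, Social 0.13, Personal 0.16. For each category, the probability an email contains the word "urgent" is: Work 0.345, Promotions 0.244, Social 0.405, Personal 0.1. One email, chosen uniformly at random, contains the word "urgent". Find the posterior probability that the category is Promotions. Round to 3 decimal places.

By Bayes' rule, posterior ∝ prior × likelihood:
  Work: 0.08 × 0.345 = 0.0276
  Promotions: 0.63 × 0.244 = 0.15372
  Social: 0.13 × 0.405 = 0.05265
  Personal: 0.16 × 0.1 = 0.016
Normalizing constant = 0.24997.
P(Promotions | evidence) = 0.15372 / 0.24997 ≈ 0.615.

0.615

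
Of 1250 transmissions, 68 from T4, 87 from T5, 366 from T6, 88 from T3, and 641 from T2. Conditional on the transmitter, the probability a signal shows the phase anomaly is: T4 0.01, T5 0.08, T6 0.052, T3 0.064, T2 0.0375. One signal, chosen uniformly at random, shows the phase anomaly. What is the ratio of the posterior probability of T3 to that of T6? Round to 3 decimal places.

0.296

Compute prior × likelihood for every hypothesis:
  T4: 0.0544 × 0.01 = 0.000544
  T5: 0.0696 × 0.08 = 0.005568
  T6: 0.2928 × 0.052 = 0.0152256
  T3: 0.0704 × 0.064 = 0.0045056
  T2: 0.5128 × 0.0375 = 0.01923
Total = 0.0450732.
The ratio is 0.0045056 / 0.0152256 (the normalizer cancels) = 0.296.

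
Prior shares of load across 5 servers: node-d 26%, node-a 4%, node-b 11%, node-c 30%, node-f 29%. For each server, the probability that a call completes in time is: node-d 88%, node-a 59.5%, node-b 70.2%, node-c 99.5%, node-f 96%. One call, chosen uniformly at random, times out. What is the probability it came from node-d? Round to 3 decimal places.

0.334

Taking complements, P(timeout | each) = node-d 0.12, node-a 0.405, node-b 0.298, node-c 0.005, node-f 0.04.
By Bayes' rule, posterior ∝ prior × likelihood:
  node-d: 0.26 × 0.12 = 0.0312
  node-a: 0.04 × 0.405 = 0.0162
  node-b: 0.11 × 0.298 = 0.03278
  node-c: 0.3 × 0.005 = 0.0015
  node-f: 0.29 × 0.04 = 0.0116
Normalizing constant = 0.09328.
P(node-d | evidence) = 0.0312 / 0.09328 ≈ 0.334.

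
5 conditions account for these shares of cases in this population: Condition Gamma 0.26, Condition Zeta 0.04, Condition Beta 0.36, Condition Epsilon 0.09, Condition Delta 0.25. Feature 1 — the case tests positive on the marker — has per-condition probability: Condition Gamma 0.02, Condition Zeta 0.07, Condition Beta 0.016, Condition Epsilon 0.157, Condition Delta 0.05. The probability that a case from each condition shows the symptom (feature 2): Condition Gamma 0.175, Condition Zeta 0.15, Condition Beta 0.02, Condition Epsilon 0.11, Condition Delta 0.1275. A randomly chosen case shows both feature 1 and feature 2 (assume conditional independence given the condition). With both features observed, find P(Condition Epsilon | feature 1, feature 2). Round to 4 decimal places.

0.3384

Prior × likelihood for each hypothesis:
  Condition Gamma: 0.26 × 0.02 × 0.175 = 0.00091
  Condition Zeta: 0.04 × 0.07 × 0.15 = 0.00042
  Condition Beta: 0.36 × 0.016 × 0.02 = 0.0001152
  Condition Epsilon: 0.09 × 0.157 × 0.11 = 0.0015543
  Condition Delta: 0.25 × 0.05 × 0.1275 = 0.00159375
Sum = 0.00459325.
P(Condition Epsilon | evidence) = 0.0015543 / 0.00459325 ≈ 0.3384.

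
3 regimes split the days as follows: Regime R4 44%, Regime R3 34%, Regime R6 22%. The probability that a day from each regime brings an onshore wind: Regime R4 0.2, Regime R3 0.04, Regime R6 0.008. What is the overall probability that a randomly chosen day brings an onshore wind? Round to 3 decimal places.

Unnormalized posteriors (prior × likelihood):
  Regime R4: 0.44 × 0.2 = 0.088
  Regime R3: 0.34 × 0.04 = 0.0136
  Regime R6: 0.22 × 0.008 = 0.00176
P(onshore) = 0.088 + 0.0136 + 0.00176 = 0.10336 → 0.103.

0.103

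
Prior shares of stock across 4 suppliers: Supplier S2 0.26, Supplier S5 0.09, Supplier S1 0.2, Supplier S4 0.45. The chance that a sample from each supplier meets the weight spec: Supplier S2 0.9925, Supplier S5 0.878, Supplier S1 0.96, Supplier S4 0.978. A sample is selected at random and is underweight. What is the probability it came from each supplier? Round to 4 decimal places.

Supplier S2 0.0633, Supplier S5 0.3561, Supplier S1 0.2595, Supplier S4 0.3211

Taking complements, P(underweight | each) = Supplier S2 0.0075, Supplier S5 0.122, Supplier S1 0.04, Supplier S4 0.022.
Compute prior × likelihood for every hypothesis:
  Supplier S2: 0.26 × 0.0075 = 0.00195
  Supplier S5: 0.09 × 0.122 = 0.01098
  Supplier S1: 0.2 × 0.04 = 0.008
  Supplier S4: 0.45 × 0.022 = 0.0099
Normalizing constant = 0.03083.
P(Supplier S2 | underweight) = 0.00195/0.03083 ≈ 0.0633
P(Supplier S5 | underweight) = 0.01098/0.03083 ≈ 0.3561
P(Supplier S1 | underweight) = 0.008/0.03083 ≈ 0.2595
P(Supplier S4 | underweight) = 0.0099/0.03083 ≈ 0.3211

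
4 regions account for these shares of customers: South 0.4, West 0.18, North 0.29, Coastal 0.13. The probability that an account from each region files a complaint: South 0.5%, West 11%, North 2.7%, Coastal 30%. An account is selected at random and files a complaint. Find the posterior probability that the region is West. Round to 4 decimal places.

0.2885

Unnormalized posteriors (prior × likelihood):
  South: 0.4 × 0.005 = 0.002
  West: 0.18 × 0.11 = 0.0198
  North: 0.29 × 0.027 = 0.00783
  Coastal: 0.13 × 0.3 = 0.039
Sum = 0.06863.
P(West | evidence) = 0.0198 / 0.06863 ≈ 0.2885.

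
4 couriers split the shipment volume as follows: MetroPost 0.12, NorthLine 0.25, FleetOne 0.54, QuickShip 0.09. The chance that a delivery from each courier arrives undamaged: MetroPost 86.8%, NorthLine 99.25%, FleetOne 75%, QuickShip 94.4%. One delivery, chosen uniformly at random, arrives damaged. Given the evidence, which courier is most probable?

FleetOne

Taking complements, P(damaged | each) = MetroPost 0.132, NorthLine 0.0075, FleetOne 0.25, QuickShip 0.056.
Unnormalized posteriors (prior × likelihood):
  MetroPost: 0.12 × 0.132 = 0.01584
  NorthLine: 0.25 × 0.0075 = 0.001875
  FleetOne: 0.54 × 0.25 = 0.135
  QuickShip: 0.09 × 0.056 = 0.00504
Sum = 0.157755.
Largest term belongs to FleetOne, so FleetOne is most probable.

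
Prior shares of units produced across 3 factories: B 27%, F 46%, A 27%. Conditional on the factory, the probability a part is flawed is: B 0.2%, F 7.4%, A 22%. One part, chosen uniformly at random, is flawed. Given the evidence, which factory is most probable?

Prior × likelihood for each hypothesis:
  B: 0.27 × 0.002 = 0.00054
  F: 0.46 × 0.074 = 0.03404
  A: 0.27 × 0.22 = 0.0594
Sum = 0.09398.
Largest term belongs to A, so A is most probable.

A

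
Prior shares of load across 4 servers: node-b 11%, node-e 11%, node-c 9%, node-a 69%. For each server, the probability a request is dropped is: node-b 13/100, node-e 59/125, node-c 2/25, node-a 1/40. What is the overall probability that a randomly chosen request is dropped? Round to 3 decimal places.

Prior × likelihood for each hypothesis:
  node-b: 0.11 × 0.13 = 0.0143
  node-e: 0.11 × 0.472 = 0.05192
  node-c: 0.09 × 0.08 = 0.0072
  node-a: 0.69 × 0.025 = 0.01725
P(dropped) = 0.0143 + 0.05192 + 0.0072 + 0.01725 = 0.09067 → 0.091.

0.091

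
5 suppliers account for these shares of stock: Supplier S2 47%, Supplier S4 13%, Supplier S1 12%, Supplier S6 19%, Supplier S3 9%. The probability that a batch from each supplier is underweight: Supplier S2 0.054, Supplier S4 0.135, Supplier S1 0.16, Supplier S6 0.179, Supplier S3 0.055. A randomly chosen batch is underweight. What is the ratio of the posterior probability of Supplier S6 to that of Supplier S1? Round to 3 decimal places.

By Bayes' rule, posterior ∝ prior × likelihood:
  Supplier S2: 0.47 × 0.054 = 0.02538
  Supplier S4: 0.13 × 0.135 = 0.01755
  Supplier S1: 0.12 × 0.16 = 0.0192
  Supplier S6: 0.19 × 0.179 = 0.03401
  Supplier S3: 0.09 × 0.055 = 0.00495
Normalizing constant = 0.10109.
The ratio is 0.03401 / 0.0192 (the normalizer cancels) = 1.771.

1.771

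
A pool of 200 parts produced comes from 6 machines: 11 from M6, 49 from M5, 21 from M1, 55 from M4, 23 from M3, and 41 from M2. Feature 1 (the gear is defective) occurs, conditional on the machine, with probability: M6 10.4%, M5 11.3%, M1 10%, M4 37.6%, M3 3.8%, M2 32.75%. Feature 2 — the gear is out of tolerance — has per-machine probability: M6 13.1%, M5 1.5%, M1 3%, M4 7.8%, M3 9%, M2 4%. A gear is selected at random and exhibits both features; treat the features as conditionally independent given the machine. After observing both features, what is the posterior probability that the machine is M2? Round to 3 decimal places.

0.213

Unnormalized posteriors (prior × likelihood):
  M6: 0.055 × 0.104 × 0.131 = 0.00074932
  M5: 0.245 × 0.113 × 0.015 = 0.000415275
  M1: 0.105 × 0.1 × 0.03 = 0.000315
  M4: 0.275 × 0.376 × 0.078 = 0.0080652
  M3: 0.115 × 0.038 × 0.09 = 0.0003933
  M2: 0.205 × 0.3275 × 0.04 = 0.0026855
Sum = 0.012623595.
P(M2 | evidence) = 0.0026855 / 0.012623595 ≈ 0.213.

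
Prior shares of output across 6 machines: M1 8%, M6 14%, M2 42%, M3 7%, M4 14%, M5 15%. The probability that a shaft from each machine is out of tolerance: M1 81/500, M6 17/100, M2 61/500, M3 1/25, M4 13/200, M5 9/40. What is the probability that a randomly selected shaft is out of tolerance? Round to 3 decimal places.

Prior × likelihood for each hypothesis:
  M1: 0.08 × 0.162 = 0.01296
  M6: 0.14 × 0.17 = 0.0238
  M2: 0.42 × 0.122 = 0.05124
  M3: 0.07 × 0.04 = 0.0028
  M4: 0.14 × 0.065 = 0.0091
  M5: 0.15 × 0.225 = 0.03375
P(oversize) = 0.01296 + 0.0238 + 0.05124 + 0.0028 + 0.0091 + 0.03375 = 0.13365 → 0.134.

0.134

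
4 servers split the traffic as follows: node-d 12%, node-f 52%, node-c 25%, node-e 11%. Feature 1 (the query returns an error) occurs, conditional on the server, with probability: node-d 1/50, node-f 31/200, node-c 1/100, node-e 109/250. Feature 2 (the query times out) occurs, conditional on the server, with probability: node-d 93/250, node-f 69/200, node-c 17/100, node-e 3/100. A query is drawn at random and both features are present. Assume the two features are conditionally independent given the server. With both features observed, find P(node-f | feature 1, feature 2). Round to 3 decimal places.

By Bayes' rule, posterior ∝ prior × likelihood:
  node-d: 0.12 × 0.02 × 0.372 = 0.0008928
  node-f: 0.52 × 0.155 × 0.345 = 0.027807
  node-c: 0.25 × 0.01 × 0.17 = 0.000425
  node-e: 0.11 × 0.436 × 0.03 = 0.0014388
Sum = 0.0305636.
P(node-f | evidence) = 0.027807 / 0.0305636 ≈ 0.910.

0.910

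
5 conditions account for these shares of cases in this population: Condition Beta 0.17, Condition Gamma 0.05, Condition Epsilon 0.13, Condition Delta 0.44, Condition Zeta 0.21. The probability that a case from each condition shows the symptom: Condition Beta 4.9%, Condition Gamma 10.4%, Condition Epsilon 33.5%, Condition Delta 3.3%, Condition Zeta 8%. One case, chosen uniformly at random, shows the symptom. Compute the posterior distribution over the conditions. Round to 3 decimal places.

Compute prior × likelihood for every hypothesis:
  Condition Beta: 0.17 × 0.049 = 0.00833
  Condition Gamma: 0.05 × 0.104 = 0.0052
  Condition Epsilon: 0.13 × 0.335 = 0.04355
  Condition Delta: 0.44 × 0.033 = 0.01452
  Condition Zeta: 0.21 × 0.08 = 0.0168
Total = 0.0884.
P(Condition Beta | symptomatic) = 0.00833/0.0884 ≈ 0.094
P(Condition Gamma | symptomatic) = 0.0052/0.0884 ≈ 0.059
P(Condition Epsilon | symptomatic) = 0.04355/0.0884 ≈ 0.493
P(Condition Delta | symptomatic) = 0.01452/0.0884 ≈ 0.164
P(Condition Zeta | symptomatic) = 0.0168/0.0884 ≈ 0.190
(Check: 0.094+0.059+0.493+0.164+0.190 = 1.000.)

Condition Beta 0.094, Condition Gamma 0.059, Condition Epsilon 0.493, Condition Delta 0.164, Condition Zeta 0.190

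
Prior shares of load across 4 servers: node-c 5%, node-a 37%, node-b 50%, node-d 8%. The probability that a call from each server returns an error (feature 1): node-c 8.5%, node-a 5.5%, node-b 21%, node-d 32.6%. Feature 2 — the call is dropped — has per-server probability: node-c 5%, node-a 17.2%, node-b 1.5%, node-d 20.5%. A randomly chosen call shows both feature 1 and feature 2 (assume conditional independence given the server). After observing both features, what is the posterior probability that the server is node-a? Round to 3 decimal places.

0.329

Prior × likelihood for each hypothesis:
  node-c: 0.05 × 0.085 × 0.05 = 0.0002125
  node-a: 0.37 × 0.055 × 0.172 = 0.0035002
  node-b: 0.5 × 0.21 × 0.015 = 0.001575
  node-d: 0.08 × 0.326 × 0.205 = 0.0053464
Normalizing constant = 0.0106341.
P(node-a | evidence) = 0.0035002 / 0.0106341 ≈ 0.329.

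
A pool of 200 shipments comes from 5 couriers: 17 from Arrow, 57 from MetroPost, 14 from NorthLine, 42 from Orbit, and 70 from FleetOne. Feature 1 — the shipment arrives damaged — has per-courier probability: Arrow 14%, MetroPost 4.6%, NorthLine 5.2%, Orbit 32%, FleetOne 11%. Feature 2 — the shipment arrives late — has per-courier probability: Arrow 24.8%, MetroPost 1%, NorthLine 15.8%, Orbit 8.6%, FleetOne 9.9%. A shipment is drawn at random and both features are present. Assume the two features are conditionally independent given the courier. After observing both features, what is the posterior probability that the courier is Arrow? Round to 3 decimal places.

Unnormalized posteriors (prior × likelihood):
  Arrow: 0.085 × 0.14 × 0.248 = 0.0029512
  MetroPost: 0.285 × 0.046 × 0.01 = 0.0001311
  NorthLine: 0.07 × 0.052 × 0.158 = 0.00057512
  Orbit: 0.21 × 0.32 × 0.086 = 0.0057792
  FleetOne: 0.35 × 0.11 × 0.099 = 0.0038115
Total = 0.01324812.
P(Arrow | evidence) = 0.0029512 / 0.01324812 ≈ 0.223.

0.223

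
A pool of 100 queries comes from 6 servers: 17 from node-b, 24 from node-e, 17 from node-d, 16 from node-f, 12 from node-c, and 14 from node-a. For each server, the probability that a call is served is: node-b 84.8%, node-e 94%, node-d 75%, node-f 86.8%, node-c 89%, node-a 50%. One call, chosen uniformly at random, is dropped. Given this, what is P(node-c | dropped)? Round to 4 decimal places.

Taking complements, P(dropped | each) = node-b 0.152, node-e 0.06, node-d 0.25, node-f 0.132, node-c 0.11, node-a 0.5.
Prior × likelihood for each hypothesis:
  node-b: 0.17 × 0.152 = 0.02584
  node-e: 0.24 × 0.06 = 0.0144
  node-d: 0.17 × 0.25 = 0.0425
  node-f: 0.16 × 0.132 = 0.02112
  node-c: 0.12 × 0.11 = 0.0132
  node-a: 0.14 × 0.5 = 0.07
Normalizing constant = 0.18706.
P(node-c | evidence) = 0.0132 / 0.18706 ≈ 0.0706.

0.0706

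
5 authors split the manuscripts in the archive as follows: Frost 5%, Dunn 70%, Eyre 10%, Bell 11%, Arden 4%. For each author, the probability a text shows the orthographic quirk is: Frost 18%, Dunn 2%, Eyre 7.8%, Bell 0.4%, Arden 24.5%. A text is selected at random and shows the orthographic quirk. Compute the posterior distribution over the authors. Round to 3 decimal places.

Frost 0.219, Dunn 0.341, Eyre 0.190, Bell 0.011, Arden 0.239

Unnormalized posteriors (prior × likelihood):
  Frost: 0.05 × 0.18 = 0.009
  Dunn: 0.7 × 0.02 = 0.014
  Eyre: 0.1 × 0.078 = 0.0078
  Bell: 0.11 × 0.004 = 0.00044
  Arden: 0.04 × 0.245 = 0.0098
Sum = 0.04104.
P(Frost | quirk) = 0.009/0.04104 ≈ 0.219
P(Dunn | quirk) = 0.014/0.04104 ≈ 0.341
P(Eyre | quirk) = 0.0078/0.04104 ≈ 0.190
P(Bell | quirk) = 0.00044/0.04104 ≈ 0.011
P(Arden | quirk) = 0.0098/0.04104 ≈ 0.239
(Check: 0.219+0.341+0.190+0.011+0.239 = 1.000.)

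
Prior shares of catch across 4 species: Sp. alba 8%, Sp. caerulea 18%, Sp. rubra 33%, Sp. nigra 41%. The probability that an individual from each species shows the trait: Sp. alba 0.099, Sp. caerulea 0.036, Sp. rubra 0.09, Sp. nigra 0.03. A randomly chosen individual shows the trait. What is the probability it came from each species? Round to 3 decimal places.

Unnormalized posteriors (prior × likelihood):
  Sp. alba: 0.08 × 0.099 = 0.00792
  Sp. caerulea: 0.18 × 0.036 = 0.00648
  Sp. rubra: 0.33 × 0.09 = 0.0297
  Sp. nigra: 0.41 × 0.03 = 0.0123
Sum = 0.0564.
P(Sp. alba | trait) = 0.00792/0.0564 ≈ 0.140
P(Sp. caerulea | trait) = 0.00648/0.0564 ≈ 0.115
P(Sp. rubra | trait) = 0.0297/0.0564 ≈ 0.527
P(Sp. nigra | trait) = 0.0123/0.0564 ≈ 0.218

Sp. alba 0.140, Sp. caerulea 0.115, Sp. rubra 0.527, Sp. nigra 0.218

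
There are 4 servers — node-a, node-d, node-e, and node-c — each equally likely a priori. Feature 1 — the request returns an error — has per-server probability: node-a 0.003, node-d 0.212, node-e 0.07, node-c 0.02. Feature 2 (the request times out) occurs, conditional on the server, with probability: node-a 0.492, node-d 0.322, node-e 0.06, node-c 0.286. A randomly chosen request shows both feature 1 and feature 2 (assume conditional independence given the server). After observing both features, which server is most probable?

Since the prior is uniform, the posterior is proportional to the likelihood:
  node-a: 0.003 × 0.492 = 0.001476
  node-d: 0.212 × 0.322 = 0.068264
  node-e: 0.07 × 0.06 = 0.0042
  node-c: 0.02 × 0.286 = 0.00572
Sum = 0.07966.
Largest term belongs to node-d, so node-d is most probable.

node-d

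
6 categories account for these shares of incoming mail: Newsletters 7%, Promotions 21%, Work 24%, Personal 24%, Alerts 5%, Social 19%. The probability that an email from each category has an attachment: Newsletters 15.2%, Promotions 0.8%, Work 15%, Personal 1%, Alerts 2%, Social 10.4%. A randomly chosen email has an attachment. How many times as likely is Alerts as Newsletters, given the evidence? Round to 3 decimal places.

0.094

Prior × likelihood for each hypothesis:
  Newsletters: 0.07 × 0.152 = 0.01064
  Promotions: 0.21 × 0.008 = 0.00168
  Work: 0.24 × 0.15 = 0.036
  Personal: 0.24 × 0.01 = 0.0024
  Alerts: 0.05 × 0.02 = 0.001
  Social: 0.19 × 0.104 = 0.01976
Normalizing constant = 0.07148.
The ratio is 0.001 / 0.01064 (the normalizer cancels) = 0.094.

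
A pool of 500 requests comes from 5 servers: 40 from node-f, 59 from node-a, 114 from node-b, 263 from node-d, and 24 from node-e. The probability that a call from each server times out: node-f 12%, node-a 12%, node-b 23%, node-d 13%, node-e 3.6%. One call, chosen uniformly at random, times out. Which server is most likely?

Unnormalized posteriors (prior × likelihood):
  node-f: 0.08 × 0.12 = 0.0096
  node-a: 0.118 × 0.12 = 0.01416
  node-b: 0.228 × 0.23 = 0.05244
  node-d: 0.526 × 0.13 = 0.06838
  node-e: 0.048 × 0.036 = 0.001728
Total = 0.146308.
Largest term belongs to node-d, so node-d is most probable.

node-d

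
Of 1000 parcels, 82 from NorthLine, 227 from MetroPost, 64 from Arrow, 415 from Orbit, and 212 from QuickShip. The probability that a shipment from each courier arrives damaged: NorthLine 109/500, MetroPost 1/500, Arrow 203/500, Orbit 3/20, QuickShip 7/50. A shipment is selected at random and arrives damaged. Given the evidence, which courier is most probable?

Compute prior × likelihood for every hypothesis:
  NorthLine: 0.082 × 0.218 = 0.017876
  MetroPost: 0.227 × 0.002 = 0.000454
  Arrow: 0.064 × 0.406 = 0.025984
  Orbit: 0.415 × 0.15 = 0.06225
  QuickShip: 0.212 × 0.14 = 0.02968
Sum = 0.136244.
Largest term belongs to Orbit, so Orbit is most probable.

Orbit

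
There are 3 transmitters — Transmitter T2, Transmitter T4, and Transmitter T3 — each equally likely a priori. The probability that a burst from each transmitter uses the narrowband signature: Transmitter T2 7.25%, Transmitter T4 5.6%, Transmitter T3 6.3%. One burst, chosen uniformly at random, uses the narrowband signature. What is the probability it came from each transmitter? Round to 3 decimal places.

Transmitter T2 0.379, Transmitter T4 0.292, Transmitter T3 0.329

With a uniform prior (1/3 each), posterior ∝ likelihood:
  Transmitter T2: 0.0725
  Transmitter T4: 0.056
  Transmitter T3: 0.063
Sum = 0.1915.
P(Transmitter T2 | narrowband) = 0.0725/0.1915 ≈ 0.379
P(Transmitter T4 | narrowband) = 0.056/0.1915 ≈ 0.292
P(Transmitter T3 | narrowband) = 0.063/0.1915 ≈ 0.329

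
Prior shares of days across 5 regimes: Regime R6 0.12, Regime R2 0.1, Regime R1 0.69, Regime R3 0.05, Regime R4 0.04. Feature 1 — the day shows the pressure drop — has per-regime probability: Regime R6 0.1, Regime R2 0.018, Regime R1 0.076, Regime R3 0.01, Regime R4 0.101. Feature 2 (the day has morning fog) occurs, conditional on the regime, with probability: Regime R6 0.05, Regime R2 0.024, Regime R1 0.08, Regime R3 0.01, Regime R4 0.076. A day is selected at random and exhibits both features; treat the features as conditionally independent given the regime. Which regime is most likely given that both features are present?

Regime R1

By Bayes' rule, posterior ∝ prior × likelihood:
  Regime R6: 0.12 × 0.1 × 0.05 = 0.0006
  Regime R2: 0.1 × 0.018 × 0.024 = 0.0000432
  Regime R1: 0.69 × 0.076 × 0.08 = 0.0041952
  Regime R3: 0.05 × 0.01 × 0.01 = 0.000005
  Regime R4: 0.04 × 0.101 × 0.076 = 0.00030704
Total = 0.00515044.
Largest term belongs to Regime R1, so Regime R1 is most probable.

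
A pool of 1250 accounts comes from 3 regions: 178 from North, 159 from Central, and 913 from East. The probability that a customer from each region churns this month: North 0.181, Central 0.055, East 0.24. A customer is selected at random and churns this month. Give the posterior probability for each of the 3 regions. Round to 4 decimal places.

Unnormalized posteriors (prior × likelihood):
  North: 0.1424 × 0.181 = 0.0257744
  Central: 0.1272 × 0.055 = 0.006996
  East: 0.7304 × 0.24 = 0.175296
Sum = 0.2080664.
P(North | churn) = 0.0257744/0.2080664 ≈ 0.1239
P(Central | churn) = 0.006996/0.2080664 ≈ 0.0336
P(East | churn) = 0.175296/0.2080664 ≈ 0.8425

North 0.1239, Central 0.0336, East 0.8425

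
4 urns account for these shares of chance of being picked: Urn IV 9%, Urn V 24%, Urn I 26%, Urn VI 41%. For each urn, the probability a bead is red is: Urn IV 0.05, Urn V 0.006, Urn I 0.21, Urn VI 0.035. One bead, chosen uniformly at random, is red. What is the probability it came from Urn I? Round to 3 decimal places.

0.729

Unnormalized posteriors (prior × likelihood):
  Urn IV: 0.09 × 0.05 = 0.0045
  Urn V: 0.24 × 0.006 = 0.00144
  Urn I: 0.26 × 0.21 = 0.0546
  Urn VI: 0.41 × 0.035 = 0.01435
Normalizing constant = 0.07489.
P(Urn I | evidence) = 0.0546 / 0.07489 ≈ 0.729.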